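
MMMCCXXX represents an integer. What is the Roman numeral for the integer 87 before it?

MMMCCXXX = 3230
3230 - 87 = 3143

MMMCXLIII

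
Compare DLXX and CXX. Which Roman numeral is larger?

DLXX = 570
CXX = 120
570 is larger

DLXX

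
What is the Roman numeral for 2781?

Convert 2781 to Roman numerals:
  2781 contains 2×1000 (MM)
  781 contains 1×500 (D)
  281 contains 2×100 (CC)
  81 contains 1×50 (L)
  31 contains 3×10 (XXX)
  1 contains 1×1 (I)

MMDCCLXXXI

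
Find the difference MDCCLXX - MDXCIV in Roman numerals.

MDCCLXX = 1770
MDXCIV = 1594
1770 - 1594 = 176

CLXXVI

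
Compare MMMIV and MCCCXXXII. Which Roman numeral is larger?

MMMIV = 3004
MCCCXXXII = 1332
3004 is larger

MMMIV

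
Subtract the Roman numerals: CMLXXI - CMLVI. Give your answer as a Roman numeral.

CMLXXI = 971
CMLVI = 956
971 - 956 = 15

XV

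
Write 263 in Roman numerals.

Convert 263 to Roman numerals:
  263 contains 2×100 (CC)
  63 contains 1×50 (L)
  13 contains 1×10 (X)
  3 contains 3×1 (III)

CCLXIII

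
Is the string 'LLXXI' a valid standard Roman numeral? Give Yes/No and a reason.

'LLXXI': L should not appear more than once

No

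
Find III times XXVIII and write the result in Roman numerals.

III = 3
XXVIII = 28
3 × 28 = 84

LXXXIV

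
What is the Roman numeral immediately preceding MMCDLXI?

MMCDLXI = 2461; previous is 2460

MMCDLX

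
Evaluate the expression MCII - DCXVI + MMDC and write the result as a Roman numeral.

MCII = 1102, DCXVI = 616, MMDC = 2600
1102 - 616 = 486
486 + 2600 = 3086

MMMLXXXVI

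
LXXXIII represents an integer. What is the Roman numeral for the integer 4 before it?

LXXXIII = 83
83 - 4 = 79

LXXIX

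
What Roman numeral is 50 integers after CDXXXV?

CDXXXV = 435
435 + 50 = 485

CDLXXXV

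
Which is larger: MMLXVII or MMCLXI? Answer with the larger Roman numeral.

MMLXVII = 2067
MMCLXI = 2161
2161 is larger

MMCLXI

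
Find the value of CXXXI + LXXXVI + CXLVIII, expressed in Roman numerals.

CXXXI = 131, LXXXVI = 86, CXLVIII = 148
131 + 86 = 217
217 + 148 = 365

CCCLXV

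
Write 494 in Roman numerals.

Convert 494 to Roman numerals:
  494 contains 1×400 (CD)
  94 contains 1×90 (XC)
  4 contains 1×4 (IV)

CDXCIV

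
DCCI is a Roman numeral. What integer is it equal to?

DCCI: D=500, C=100, C=100, I=1
500 + 100 + 100 + 1 = 701

701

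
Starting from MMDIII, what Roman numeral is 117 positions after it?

MMDIII = 2503
2503 + 117 = 2620

MMDCXX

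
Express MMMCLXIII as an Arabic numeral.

MMMCLXIII: M=1000, M=1000, M=1000, C=100, L=50, X=10, I=1, I=1, I=1
1000 + 1000 + 1000 + 100 + 50 + 10 + 1 + 1 + 1 = 3163

3163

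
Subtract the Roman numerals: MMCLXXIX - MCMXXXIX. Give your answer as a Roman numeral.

MMCLXXIX = 2179
MCMXXXIX = 1939
2179 - 1939 = 240

CCXL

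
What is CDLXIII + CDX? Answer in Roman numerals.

CDLXIII = 463
CDX = 410
463 + 410 = 873

DCCCLXXIII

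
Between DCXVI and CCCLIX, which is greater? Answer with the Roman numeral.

DCXVI = 616
CCCLIX = 359
616 is larger

DCXVI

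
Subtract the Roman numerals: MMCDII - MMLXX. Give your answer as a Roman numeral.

MMCDII = 2402
MMLXX = 2070
2402 - 2070 = 332

CCCXXXII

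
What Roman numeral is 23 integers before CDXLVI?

CDXLVI = 446
446 - 23 = 423

CDXXIII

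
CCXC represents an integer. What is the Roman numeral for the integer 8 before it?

CCXC = 290
290 - 8 = 282

CCLXXXII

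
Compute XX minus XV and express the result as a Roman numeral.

XX = 20
XV = 15
20 - 15 = 5

V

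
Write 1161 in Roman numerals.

Convert 1161 to Roman numerals:
  1161 contains 1×1000 (M)
  161 contains 1×100 (C)
  61 contains 1×50 (L)
  11 contains 1×10 (X)
  1 contains 1×1 (I)

MCLXI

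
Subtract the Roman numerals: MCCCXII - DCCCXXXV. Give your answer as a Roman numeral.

MCCCXII = 1312
DCCCXXXV = 835
1312 - 835 = 477

CDLXXVII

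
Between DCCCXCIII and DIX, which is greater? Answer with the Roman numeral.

DCCCXCIII = 893
DIX = 509
893 is larger

DCCCXCIII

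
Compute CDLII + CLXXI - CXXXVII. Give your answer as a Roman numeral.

CDLII = 452, CLXXI = 171, CXXXVII = 137
452 + 171 = 623
623 - 137 = 486

CDLXXXVI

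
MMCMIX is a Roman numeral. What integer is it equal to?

MMCMIX: M=1000, M=1000, CM=900, IX=9
1000 + 1000 + 900 + 9 = 2909

2909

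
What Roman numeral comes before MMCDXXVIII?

MMCDXXVIII = 2428; previous is 2427

MMCDXXVII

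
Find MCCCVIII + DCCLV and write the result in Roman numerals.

MCCCVIII = 1308
DCCLV = 755
1308 + 755 = 2063

MMLXIII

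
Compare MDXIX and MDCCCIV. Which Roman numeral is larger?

MDXIX = 1519
MDCCCIV = 1804
1804 is larger

MDCCCIV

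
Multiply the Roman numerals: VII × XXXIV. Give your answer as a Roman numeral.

VII = 7
XXXIV = 34
7 × 34 = 238

CCXXXVIII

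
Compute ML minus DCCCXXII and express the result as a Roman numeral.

ML = 1050
DCCCXXII = 822
1050 - 822 = 228

CCXXVIII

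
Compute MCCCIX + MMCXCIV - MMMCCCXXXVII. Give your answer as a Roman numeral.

MCCCIX = 1309, MMCXCIV = 2194, MMMCCCXXXVII = 3337
1309 + 2194 = 3503
3503 - 3337 = 166

CLXVI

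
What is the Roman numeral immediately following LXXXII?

LXXXII = 82; next is 83

LXXXIII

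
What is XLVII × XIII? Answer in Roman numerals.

XLVII = 47
XIII = 13
47 × 13 = 611

DCXI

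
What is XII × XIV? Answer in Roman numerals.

XII = 12
XIV = 14
12 × 14 = 168

CLXVIII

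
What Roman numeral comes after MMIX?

MMIX = 2009; next is 2010

MMX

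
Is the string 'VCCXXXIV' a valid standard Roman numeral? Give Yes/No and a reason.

'VCCXXXIV': V should not appear more than once

No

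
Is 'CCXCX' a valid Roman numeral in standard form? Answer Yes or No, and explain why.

'CCXCX': X cannot come right after the subtractive pair XC: once X is subtracted in XC, the next symbol must be smaller than X

No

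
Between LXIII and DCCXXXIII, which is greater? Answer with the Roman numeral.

LXIII = 63
DCCXXXIII = 733
733 is larger

DCCXXXIII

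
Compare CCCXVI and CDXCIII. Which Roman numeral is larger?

CCCXVI = 316
CDXCIII = 493
493 is larger

CDXCIII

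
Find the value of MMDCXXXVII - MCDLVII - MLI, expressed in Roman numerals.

MMDCXXXVII = 2637, MCDLVII = 1457, MLI = 1051
2637 - 1457 = 1180
1180 - 1051 = 129

CXXIX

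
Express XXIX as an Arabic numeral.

XXIX: X=10, X=10, IX=9
10 + 10 + 9 = 29

29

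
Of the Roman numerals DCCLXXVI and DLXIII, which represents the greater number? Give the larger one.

DCCLXXVI = 776
DLXIII = 563
776 is larger

DCCLXXVI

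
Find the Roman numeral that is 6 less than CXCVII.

CXCVII = 197
197 - 6 = 191

CXCI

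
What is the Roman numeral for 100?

Convert 100 to Roman numerals:
  100 contains 1×100 (C)

C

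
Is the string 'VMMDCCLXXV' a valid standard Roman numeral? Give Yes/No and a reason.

'VMMDCCLXXV': V should not appear more than once

No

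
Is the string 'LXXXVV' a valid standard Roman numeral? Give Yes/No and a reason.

'LXXXVV': V should not appear more than once

No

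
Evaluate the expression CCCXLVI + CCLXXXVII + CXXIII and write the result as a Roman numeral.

CCCXLVI = 346, CCLXXXVII = 287, CXXIII = 123
346 + 287 = 633
633 + 123 = 756

DCCLVI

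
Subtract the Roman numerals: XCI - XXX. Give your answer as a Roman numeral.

XCI = 91
XXX = 30
91 - 30 = 61

LXI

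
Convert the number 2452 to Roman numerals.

Convert 2452 to Roman numerals:
  2452 contains 2×1000 (MM)
  452 contains 1×400 (CD)
  52 contains 1×50 (L)
  2 contains 2×1 (II)

MMCDLII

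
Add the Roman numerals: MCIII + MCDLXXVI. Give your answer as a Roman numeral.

MCIII = 1103
MCDLXXVI = 1476
1103 + 1476 = 2579

MMDLXXIX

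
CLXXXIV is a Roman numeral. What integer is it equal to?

CLXXXIV: C=100, L=50, X=10, X=10, X=10, IV=4
100 + 50 + 10 + 10 + 10 + 4 = 184

184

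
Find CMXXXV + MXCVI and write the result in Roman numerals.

CMXXXV = 935
MXCVI = 1096
935 + 1096 = 2031

MMXXXI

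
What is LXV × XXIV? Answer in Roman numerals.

LXV = 65
XXIV = 24
65 × 24 = 1560

MDLX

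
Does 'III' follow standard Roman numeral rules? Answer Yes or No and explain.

'III': Check the rules: uses only the symbols I, V, X, L, C, D, M; no symbol is repeated more than three times in a row; V, L and D each appear at most once; no smaller symbol precedes a larger one (values never increase from left to right). Value: I (1) + I (1) + I (1) = 3. So it is a valid standard Roman numeral.

Yes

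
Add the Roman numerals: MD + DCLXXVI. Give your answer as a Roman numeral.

MD = 1500
DCLXXVI = 676
1500 + 676 = 2176

MMCLXXVI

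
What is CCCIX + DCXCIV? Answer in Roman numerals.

CCCIX = 309
DCXCIV = 694
309 + 694 = 1003

MIII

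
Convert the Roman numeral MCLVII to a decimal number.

MCLVII: M=1000, C=100, L=50, V=5, I=1, I=1
1000 + 100 + 50 + 5 + 1 + 1 = 1157

1157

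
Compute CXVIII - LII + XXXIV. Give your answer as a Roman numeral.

CXVIII = 118, LII = 52, XXXIV = 34
118 - 52 = 66
66 + 34 = 100

C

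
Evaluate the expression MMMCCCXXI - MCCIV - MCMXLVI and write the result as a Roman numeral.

MMMCCCXXI = 3321, MCCIV = 1204, MCMXLVI = 1946
3321 - 1204 = 2117
2117 - 1946 = 171

CLXXI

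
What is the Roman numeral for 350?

Convert 350 to Roman numerals:
  350 contains 3×100 (CCC)
  50 contains 1×50 (L)

CCCL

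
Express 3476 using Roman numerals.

Convert 3476 to Roman numerals:
  3476 contains 3×1000 (MMM)
  476 contains 1×400 (CD)
  76 contains 1×50 (L)
  26 contains 2×10 (XX)
  6 contains 1×5 (V)
  1 contains 1×1 (I)

MMMCDLXXVI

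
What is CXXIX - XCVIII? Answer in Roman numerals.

CXXIX = 129
XCVIII = 98
129 - 98 = 31

XXXI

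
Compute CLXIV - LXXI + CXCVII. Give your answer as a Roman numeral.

CLXIV = 164, LXXI = 71, CXCVII = 197
164 - 71 = 93
93 + 197 = 290

CCXC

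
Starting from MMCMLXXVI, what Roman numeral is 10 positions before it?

MMCMLXXVI = 2976
2976 - 10 = 2966

MMCMLXVI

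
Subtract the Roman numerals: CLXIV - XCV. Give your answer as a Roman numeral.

CLXIV = 164
XCV = 95
164 - 95 = 69

LXIX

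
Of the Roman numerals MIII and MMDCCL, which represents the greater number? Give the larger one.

MIII = 1003
MMDCCL = 2750
2750 is larger

MMDCCL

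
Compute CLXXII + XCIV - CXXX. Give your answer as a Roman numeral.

CLXXII = 172, XCIV = 94, CXXX = 130
172 + 94 = 266
266 - 130 = 136

CXXXVI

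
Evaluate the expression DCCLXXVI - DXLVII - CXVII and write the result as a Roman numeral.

DCCLXXVI = 776, DXLVII = 547, CXVII = 117
776 - 547 = 229
229 - 117 = 112

CXII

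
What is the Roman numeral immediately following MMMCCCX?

MMMCCCX = 3310, so the next integer is 3310 + 1 = 3311

MMMCCCXI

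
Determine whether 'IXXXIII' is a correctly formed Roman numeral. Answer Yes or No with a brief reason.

'IXXXIII': I (position 1) comes before the larger symbol X (position 3) without being directly in front of it as a subtractive pair; apart from IV, IX, XL, XC, CD and CM, symbols must go from largest to smallest

No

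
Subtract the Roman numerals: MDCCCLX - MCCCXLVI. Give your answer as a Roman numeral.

MDCCCLX = 1860
MCCCXLVI = 1346
1860 - 1346 = 514

DXIV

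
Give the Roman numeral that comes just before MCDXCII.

MCDXCII = 1492; previous is 1491

MCDXCI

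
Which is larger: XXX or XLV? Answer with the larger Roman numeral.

XXX = 30
XLV = 45
45 is larger

XLV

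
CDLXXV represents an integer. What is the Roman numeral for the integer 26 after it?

CDLXXV = 475
475 + 26 = 501

DI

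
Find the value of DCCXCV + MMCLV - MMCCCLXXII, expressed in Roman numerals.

DCCXCV = 795, MMCLV = 2155, MMCCCLXXII = 2372
795 + 2155 = 2950
2950 - 2372 = 578

DLXXVIII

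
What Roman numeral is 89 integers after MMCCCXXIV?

MMCCCXXIV = 2324
2324 + 89 = 2413

MMCDXIII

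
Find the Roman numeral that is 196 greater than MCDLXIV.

MCDLXIV = 1464
1464 + 196 = 1660

MDCLX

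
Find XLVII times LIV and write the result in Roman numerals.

XLVII = 47
LIV = 54
47 × 54 = 2538

MMDXXXVIII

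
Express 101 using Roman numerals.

Convert 101 to Roman numerals:
  101 contains 1×100 (C)
  1 contains 1×1 (I)

CI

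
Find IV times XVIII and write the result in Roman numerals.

IV = 4
XVIII = 18
4 × 18 = 72

LXXII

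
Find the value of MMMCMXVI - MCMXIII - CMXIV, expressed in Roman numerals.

MMMCMXVI = 3916, MCMXIII = 1913, CMXIV = 914
3916 - 1913 = 2003
2003 - 914 = 1089

MLXXXIX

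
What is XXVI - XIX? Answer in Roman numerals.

XXVI = 26
XIX = 19
26 - 19 = 7

VII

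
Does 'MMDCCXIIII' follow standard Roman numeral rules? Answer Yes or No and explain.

'MMDCCXIIII': More than 3 consecutive I's

No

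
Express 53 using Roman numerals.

Convert 53 to Roman numerals:
  53 contains 1×50 (L)
  3 contains 3×1 (III)

LIII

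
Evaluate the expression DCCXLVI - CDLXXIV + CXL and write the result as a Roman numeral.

DCCXLVI = 746, CDLXXIV = 474, CXL = 140
746 - 474 = 272
272 + 140 = 412

CDXII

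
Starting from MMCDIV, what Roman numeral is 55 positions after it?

MMCDIV = 2404
2404 + 55 = 2459

MMCDLIX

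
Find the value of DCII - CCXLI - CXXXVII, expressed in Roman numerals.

DCII = 602, CCXLI = 241, CXXXVII = 137
602 - 241 = 361
361 - 137 = 224

CCXXIV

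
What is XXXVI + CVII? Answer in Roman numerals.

XXXVI = 36
CVII = 107
36 + 107 = 143

CXLIII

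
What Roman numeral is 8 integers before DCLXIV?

DCLXIV = 664
664 - 8 = 656

DCLVI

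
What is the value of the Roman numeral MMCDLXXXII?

MMCDLXXXII: M=1000, M=1000, CD=400, L=50, X=10, X=10, X=10, I=1, I=1
1000 + 1000 + 400 + 50 + 10 + 10 + 10 + 1 + 1 = 2482

2482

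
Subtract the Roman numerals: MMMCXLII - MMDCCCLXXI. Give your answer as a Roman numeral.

MMMCXLII = 3142
MMDCCCLXXI = 2871
3142 - 2871 = 271

CCLXXI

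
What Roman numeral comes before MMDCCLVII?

MMDCCLVII = 2757, so the previous integer is 2757 - 1 = 2756

MMDCCLVI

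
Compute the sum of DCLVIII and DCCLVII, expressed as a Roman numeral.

DCLVIII = 658
DCCLVII = 757
658 + 757 = 1415

MCDXV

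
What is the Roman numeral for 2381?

Convert 2381 to Roman numerals:
  2381 contains 2×1000 (MM)
  381 contains 3×100 (CCC)
  81 contains 1×50 (L)
  31 contains 3×10 (XXX)
  1 contains 1×1 (I)

MMCCCLXXXI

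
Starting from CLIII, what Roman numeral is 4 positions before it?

CLIII = 153
153 - 4 = 149

CXLIX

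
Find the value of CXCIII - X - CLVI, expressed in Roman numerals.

CXCIII = 193, X = 10, CLVI = 156
193 - 10 = 183
183 - 156 = 27

XXVII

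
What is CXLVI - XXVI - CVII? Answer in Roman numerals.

CXLVI = 146, XXVI = 26, CVII = 107
146 - 26 = 120
120 - 107 = 13

XIII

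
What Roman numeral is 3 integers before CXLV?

CXLV = 145
145 - 3 = 142

CXLII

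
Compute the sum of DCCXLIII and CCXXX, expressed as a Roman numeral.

DCCXLIII = 743
CCXXX = 230
743 + 230 = 973

CMLXXIII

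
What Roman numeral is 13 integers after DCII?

DCII = 602
602 + 13 = 615

DCXV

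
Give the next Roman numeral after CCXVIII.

CCXVIII = 218, so the next integer is 218 + 1 = 219

CCXIX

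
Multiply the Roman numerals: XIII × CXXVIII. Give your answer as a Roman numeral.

XIII = 13
CXXVIII = 128
13 × 128 = 1664

MDCLXIV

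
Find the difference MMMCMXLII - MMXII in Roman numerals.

MMMCMXLII = 3942
MMXII = 2012
3942 - 2012 = 1930

MCMXXX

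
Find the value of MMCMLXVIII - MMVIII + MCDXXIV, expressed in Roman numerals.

MMCMLXVIII = 2968, MMVIII = 2008, MCDXXIV = 1424
2968 - 2008 = 960
960 + 1424 = 2384

MMCCCLXXXIV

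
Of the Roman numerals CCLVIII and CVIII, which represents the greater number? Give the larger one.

CCLVIII = 258
CVIII = 108
258 is larger

CCLVIII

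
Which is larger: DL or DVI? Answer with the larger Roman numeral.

DL = 550
DVI = 506
550 is larger

DL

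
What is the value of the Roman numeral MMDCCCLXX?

MMDCCCLXX: M=1000, M=1000, D=500, C=100, C=100, C=100, L=50, X=10, X=10
1000 + 1000 + 500 + 100 + 100 + 100 + 50 + 10 + 10 = 2870

2870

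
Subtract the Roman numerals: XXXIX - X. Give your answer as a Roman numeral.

XXXIX = 39
X = 10
39 - 10 = 29

XXIX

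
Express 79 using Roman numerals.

Convert 79 to Roman numerals:
  79 contains 1×50 (L)
  29 contains 2×10 (XX)
  9 contains 1×9 (IX)

LXXIX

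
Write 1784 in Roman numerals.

Convert 1784 to Roman numerals:
  1784 contains 1×1000 (M)
  784 contains 1×500 (D)
  284 contains 2×100 (CC)
  84 contains 1×50 (L)
  34 contains 3×10 (XXX)
  4 contains 1×4 (IV)

MDCCLXXXIV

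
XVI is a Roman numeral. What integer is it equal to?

XVI: X=10, V=5, I=1
10 + 5 + 1 = 16

16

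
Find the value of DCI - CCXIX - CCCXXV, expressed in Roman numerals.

DCI = 601, CCXIX = 219, CCCXXV = 325
601 - 219 = 382
382 - 325 = 57

LVII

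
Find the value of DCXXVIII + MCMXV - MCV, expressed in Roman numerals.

DCXXVIII = 628, MCMXV = 1915, MCV = 1105
628 + 1915 = 2543
2543 - 1105 = 1438

MCDXXXVIII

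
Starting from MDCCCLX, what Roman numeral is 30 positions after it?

MDCCCLX = 1860
1860 + 30 = 1890

MDCCCXC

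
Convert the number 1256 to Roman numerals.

Convert 1256 to Roman numerals:
  1256 contains 1×1000 (M)
  256 contains 2×100 (CC)
  56 contains 1×50 (L)
  6 contains 1×5 (V)
  1 contains 1×1 (I)

MCCLVI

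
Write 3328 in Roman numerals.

Convert 3328 to Roman numerals:
  3328 contains 3×1000 (MMM)
  328 contains 3×100 (CCC)
  28 contains 2×10 (XX)
  8 contains 1×5 (V)
  3 contains 3×1 (III)

MMMCCCXXVIII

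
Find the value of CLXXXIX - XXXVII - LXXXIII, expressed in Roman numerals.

CLXXXIX = 189, XXXVII = 37, LXXXIII = 83
189 - 37 = 152
152 - 83 = 69

LXIX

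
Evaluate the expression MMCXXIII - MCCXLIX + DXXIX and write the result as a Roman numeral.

MMCXXIII = 2123, MCCXLIX = 1249, DXXIX = 529
2123 - 1249 = 874
874 + 529 = 1403

MCDIII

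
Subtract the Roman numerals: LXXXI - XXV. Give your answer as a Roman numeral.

LXXXI = 81
XXV = 25
81 - 25 = 56

LVI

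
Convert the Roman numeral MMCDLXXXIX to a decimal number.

MMCDLXXXIX: M=1000, M=1000, CD=400, L=50, X=10, X=10, X=10, IX=9
1000 + 1000 + 400 + 50 + 10 + 10 + 10 + 9 = 2489

2489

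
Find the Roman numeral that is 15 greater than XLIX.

XLIX = 49
49 + 15 = 64

LXIV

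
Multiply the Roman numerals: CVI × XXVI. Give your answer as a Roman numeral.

CVI = 106
XXVI = 26
106 × 26 = 2756

MMDCCLVI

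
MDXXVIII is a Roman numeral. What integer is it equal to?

MDXXVIII: M=1000, D=500, X=10, X=10, V=5, I=1, I=1, I=1
1000 + 500 + 10 + 10 + 5 + 1 + 1 + 1 = 1528

1528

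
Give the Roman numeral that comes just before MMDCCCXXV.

MMDCCCXXV = 2825, so the previous integer is 2825 - 1 = 2824

MMDCCCXXIV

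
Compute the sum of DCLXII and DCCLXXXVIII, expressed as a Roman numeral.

DCLXII = 662
DCCLXXXVIII = 788
662 + 788 = 1450

MCDL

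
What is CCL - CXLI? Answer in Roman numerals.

CCL = 250
CXLI = 141
250 - 141 = 109

CIX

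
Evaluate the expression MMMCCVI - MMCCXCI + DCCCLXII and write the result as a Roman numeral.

MMMCCVI = 3206, MMCCXCI = 2291, DCCCLXII = 862
3206 - 2291 = 915
915 + 862 = 1777

MDCCLXXVII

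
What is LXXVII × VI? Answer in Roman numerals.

LXXVII = 77
VI = 6
77 × 6 = 462

CDLXII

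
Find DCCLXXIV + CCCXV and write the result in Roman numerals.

DCCLXXIV = 774
CCCXV = 315
774 + 315 = 1089

MLXXXIX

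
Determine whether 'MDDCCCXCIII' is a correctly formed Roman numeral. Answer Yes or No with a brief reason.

'MDDCCCXCIII': D should not appear more than once

No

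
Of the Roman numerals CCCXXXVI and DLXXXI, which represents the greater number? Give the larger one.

CCCXXXVI = 336
DLXXXI = 581
581 is larger

DLXXXI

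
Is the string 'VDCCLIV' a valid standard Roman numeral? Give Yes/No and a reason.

'VDCCLIV': V should not appear more than once

No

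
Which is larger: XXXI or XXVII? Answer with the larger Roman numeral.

XXXI = 31
XXVII = 27
31 is larger

XXXI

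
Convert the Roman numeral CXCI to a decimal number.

CXCI: C=100, XC=90, I=1
100 + 90 + 1 = 191

191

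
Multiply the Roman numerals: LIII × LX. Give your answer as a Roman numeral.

LIII = 53
LX = 60
53 × 60 = 3180

MMMCLXXX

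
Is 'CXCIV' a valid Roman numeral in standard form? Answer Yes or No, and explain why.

'CXCIV': Check the rules: uses only the symbols I, V, X, L, C, D, M; no symbol is repeated more than three times in a row; V, L and D each appear at most once; the only places a smaller symbol precedes a larger one are the allowed subtractive pairs XC, IV, the symbol right after such a pair (if any) is smaller than the pair's first symbol, and otherwise the values never increase from left to right. Value: C (100) + XC (90) + IV (4) = 194. So it is a valid standard Roman numeral.

Yes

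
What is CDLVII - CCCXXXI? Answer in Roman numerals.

CDLVII = 457
CCCXXXI = 331
457 - 331 = 126

CXXVI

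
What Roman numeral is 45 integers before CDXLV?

CDXLV = 445
445 - 45 = 400

CD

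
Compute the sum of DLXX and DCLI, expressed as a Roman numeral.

DLXX = 570
DCLI = 651
570 + 651 = 1221

MCCXXI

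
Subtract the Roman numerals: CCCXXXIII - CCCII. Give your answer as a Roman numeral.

CCCXXXIII = 333
CCCII = 302
333 - 302 = 31

XXXI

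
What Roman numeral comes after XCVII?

XCVII = 97; next is 98

XCVIII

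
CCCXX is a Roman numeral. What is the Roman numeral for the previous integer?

CCCXX = 320; previous is 319

CCCXIX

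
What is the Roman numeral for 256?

Convert 256 to Roman numerals:
  256 contains 2×100 (CC)
  56 contains 1×50 (L)
  6 contains 1×5 (V)
  1 contains 1×1 (I)

CCLVI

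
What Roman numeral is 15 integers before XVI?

XVI = 16
16 - 15 = 1

I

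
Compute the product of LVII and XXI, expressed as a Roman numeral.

LVII = 57
XXI = 21
57 × 21 = 1197

MCXCVII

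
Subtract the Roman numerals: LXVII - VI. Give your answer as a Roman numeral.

LXVII = 67
VI = 6
67 - 6 = 61

LXI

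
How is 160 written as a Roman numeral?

Convert 160 to Roman numerals:
  160 contains 1×100 (C)
  60 contains 1×50 (L)
  10 contains 1×10 (X)

CLX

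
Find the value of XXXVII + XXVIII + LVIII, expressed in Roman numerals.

XXXVII = 37, XXVIII = 28, LVIII = 58
37 + 28 = 65
65 + 58 = 123

CXXIII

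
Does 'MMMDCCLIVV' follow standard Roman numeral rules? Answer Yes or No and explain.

'MMMDCCLIVV': V should not appear more than once

No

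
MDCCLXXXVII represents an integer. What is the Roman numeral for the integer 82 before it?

MDCCLXXXVII = 1787
1787 - 82 = 1705

MDCCV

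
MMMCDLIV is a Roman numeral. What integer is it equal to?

MMMCDLIV: M=1000, M=1000, M=1000, CD=400, L=50, IV=4
1000 + 1000 + 1000 + 400 + 50 + 4 = 3454

3454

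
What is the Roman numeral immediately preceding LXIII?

LXIII = 63, so the previous integer is 63 - 1 = 62

LXII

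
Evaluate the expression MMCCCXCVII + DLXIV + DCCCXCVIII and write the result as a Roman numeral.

MMCCCXCVII = 2397, DLXIV = 564, DCCCXCVIII = 898
2397 + 564 = 2961
2961 + 898 = 3859

MMMDCCCLIX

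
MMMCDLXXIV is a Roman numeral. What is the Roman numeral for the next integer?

MMMCDLXXIV = 3474; next is 3475

MMMCDLXXV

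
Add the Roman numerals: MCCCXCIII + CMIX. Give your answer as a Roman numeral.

MCCCXCIII = 1393
CMIX = 909
1393 + 909 = 2302

MMCCCII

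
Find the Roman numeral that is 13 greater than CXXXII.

CXXXII = 132
132 + 13 = 145

CXLV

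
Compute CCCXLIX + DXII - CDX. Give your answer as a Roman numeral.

CCCXLIX = 349, DXII = 512, CDX = 410
349 + 512 = 861
861 - 410 = 451

CDLI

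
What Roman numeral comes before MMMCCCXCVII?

MMMCCCXCVII = 3397, so the previous integer is 3397 - 1 = 3396

MMMCCCXCVI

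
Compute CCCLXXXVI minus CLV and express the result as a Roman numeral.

CCCLXXXVI = 386
CLV = 155
386 - 155 = 231

CCXXXI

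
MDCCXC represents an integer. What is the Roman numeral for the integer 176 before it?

MDCCXC = 1790
1790 - 176 = 1614

MDCXIV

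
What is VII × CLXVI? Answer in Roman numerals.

VII = 7
CLXVI = 166
7 × 166 = 1162

MCLXII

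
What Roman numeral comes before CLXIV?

CLXIV = 164; previous is 163

CLXIII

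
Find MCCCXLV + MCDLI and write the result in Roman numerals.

MCCCXLV = 1345
MCDLI = 1451
1345 + 1451 = 2796

MMDCCXCVI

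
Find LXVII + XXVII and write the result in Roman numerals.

LXVII = 67
XXVII = 27
67 + 27 = 94

XCIV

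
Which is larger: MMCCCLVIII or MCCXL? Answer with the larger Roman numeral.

MMCCCLVIII = 2358
MCCXL = 1240
2358 is larger

MMCCCLVIII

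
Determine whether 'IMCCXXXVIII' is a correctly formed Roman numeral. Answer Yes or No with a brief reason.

'IMCCXXXVIII': Invalid subtractive combination: IM

No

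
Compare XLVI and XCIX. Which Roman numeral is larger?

XLVI = 46
XCIX = 99
99 is larger

XCIX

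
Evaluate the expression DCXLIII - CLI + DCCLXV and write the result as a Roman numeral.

DCXLIII = 643, CLI = 151, DCCLXV = 765
643 - 151 = 492
492 + 765 = 1257

MCCLVII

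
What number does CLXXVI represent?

CLXXVI: C=100, L=50, X=10, X=10, V=5, I=1
100 + 50 + 10 + 10 + 5 + 1 = 176

176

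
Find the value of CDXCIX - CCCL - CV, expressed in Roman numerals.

CDXCIX = 499, CCCL = 350, CV = 105
499 - 350 = 149
149 - 105 = 44

XLIV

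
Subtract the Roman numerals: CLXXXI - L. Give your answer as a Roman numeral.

CLXXXI = 181
L = 50
181 - 50 = 131

CXXXI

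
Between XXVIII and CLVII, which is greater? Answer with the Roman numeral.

XXVIII = 28
CLVII = 157
157 is larger

CLVII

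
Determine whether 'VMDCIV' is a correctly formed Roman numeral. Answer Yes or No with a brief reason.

'VMDCIV': V should not appear more than once

No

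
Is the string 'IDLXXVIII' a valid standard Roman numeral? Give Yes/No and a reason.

'IDLXXVIII': Invalid subtractive combination: ID

No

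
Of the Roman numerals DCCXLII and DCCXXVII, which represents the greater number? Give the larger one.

DCCXLII = 742
DCCXXVII = 727
742 is larger

DCCXLII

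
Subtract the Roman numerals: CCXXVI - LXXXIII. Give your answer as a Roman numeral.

CCXXVI = 226
LXXXIII = 83
226 - 83 = 143

CXLIII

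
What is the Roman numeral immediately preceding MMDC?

MMDC = 2600; previous is 2599

MMDXCIX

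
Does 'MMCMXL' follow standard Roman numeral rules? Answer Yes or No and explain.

'MMCMXL': Check the rules: uses only the symbols I, V, X, L, C, D, M; no symbol is repeated more than three times in a row; V, L and D each appear at most once; the only places a smaller symbol precedes a larger one are the allowed subtractive pairs CM, XL, the symbol right after such a pair (if any) is smaller than the pair's first symbol, and otherwise the values never increase from left to right. Value: M (1000) + M (1000) + CM (900) + XL (40) = 2940. So it is a valid standard Roman numeral.

Yes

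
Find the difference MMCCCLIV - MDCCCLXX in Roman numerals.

MMCCCLIV = 2354
MDCCCLXX = 1870
2354 - 1870 = 484

CDLXXXIV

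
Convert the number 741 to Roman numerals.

Convert 741 to Roman numerals:
  741 contains 1×500 (D)
  241 contains 2×100 (CC)
  41 contains 1×40 (XL)
  1 contains 1×1 (I)

DCCXLI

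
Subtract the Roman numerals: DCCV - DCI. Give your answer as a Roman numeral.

DCCV = 705
DCI = 601
705 - 601 = 104

CIV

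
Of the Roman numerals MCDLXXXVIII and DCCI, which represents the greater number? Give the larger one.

MCDLXXXVIII = 1488
DCCI = 701
1488 is larger

MCDLXXXVIII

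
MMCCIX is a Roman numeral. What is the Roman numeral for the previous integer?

MMCCIX = 2209, so the previous integer is 2209 - 1 = 2208

MMCCVIII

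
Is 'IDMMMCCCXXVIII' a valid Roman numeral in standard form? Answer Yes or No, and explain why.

'IDMMMCCCXXVIII': Invalid subtractive combination: ID

No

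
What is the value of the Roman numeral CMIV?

CMIV: CM=900, IV=4
900 + 4 = 904

904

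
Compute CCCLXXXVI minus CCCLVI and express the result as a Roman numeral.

CCCLXXXVI = 386
CCCLVI = 356
386 - 356 = 30

XXX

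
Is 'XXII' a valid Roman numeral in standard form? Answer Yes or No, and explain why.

'XXII': Check the rules: uses only the symbols I, V, X, L, C, D, M; no symbol is repeated more than three times in a row; V, L and D each appear at most once; no smaller symbol precedes a larger one (values never increase from left to right). Value: X (10) + X (10) + I (1) + I (1) = 22. So it is a valid standard Roman numeral.

Yes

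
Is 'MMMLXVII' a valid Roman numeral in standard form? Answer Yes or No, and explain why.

'MMMLXVII': Check the rules: uses only the symbols I, V, X, L, C, D, M; no symbol is repeated more than three times in a row; V, L and D each appear at most once; no smaller symbol precedes a larger one (values never increase from left to right). Value: M (1000) + M (1000) + M (1000) + L (50) + X (10) + V (5) + I (1) + I (1) = 3067. So it is a valid standard Roman numeral.

Yes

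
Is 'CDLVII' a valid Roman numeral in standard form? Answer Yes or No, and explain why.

'CDLVII': Check the rules: uses only the symbols I, V, X, L, C, D, M; no symbol is repeated more than three times in a row; V, L and D each appear at most once; the only place a smaller symbol precedes a larger one is the allowed subtractive pair CD, the symbol right after such a pair (if any) is smaller than the pair's first symbol, and otherwise the values never increase from left to right. Value: CD (400) + L (50) + V (5) + I (1) + I (1) = 457. So it is a valid standard Roman numeral.

Yes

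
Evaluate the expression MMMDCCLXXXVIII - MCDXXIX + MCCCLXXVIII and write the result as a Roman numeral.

MMMDCCLXXXVIII = 3788, MCDXXIX = 1429, MCCCLXXVIII = 1378
3788 - 1429 = 2359
2359 + 1378 = 3737

MMMDCCXXXVII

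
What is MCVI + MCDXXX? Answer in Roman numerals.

MCVI = 1106
MCDXXX = 1430
1106 + 1430 = 2536

MMDXXXVI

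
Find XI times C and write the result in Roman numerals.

XI = 11
C = 100
11 × 100 = 1100

MC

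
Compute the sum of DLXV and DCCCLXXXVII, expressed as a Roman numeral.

DLXV = 565
DCCCLXXXVII = 887
565 + 887 = 1452

MCDLII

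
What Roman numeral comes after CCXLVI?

CCXLVI = 246; next is 247

CCXLVII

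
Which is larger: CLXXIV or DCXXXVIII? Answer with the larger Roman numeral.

CLXXIV = 174
DCXXXVIII = 638
638 is larger

DCXXXVIII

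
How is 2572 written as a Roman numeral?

Convert 2572 to Roman numerals:
  2572 contains 2×1000 (MM)
  572 contains 1×500 (D)
  72 contains 1×50 (L)
  22 contains 2×10 (XX)
  2 contains 2×1 (II)

MMDLXXII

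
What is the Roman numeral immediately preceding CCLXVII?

CCLXVII = 267; previous is 266

CCLXVI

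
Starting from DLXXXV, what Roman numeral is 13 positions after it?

DLXXXV = 585
585 + 13 = 598

DXCVIII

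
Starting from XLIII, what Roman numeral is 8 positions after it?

XLIII = 43
43 + 8 = 51

LI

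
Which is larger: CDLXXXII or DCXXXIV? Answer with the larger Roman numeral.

CDLXXXII = 482
DCXXXIV = 634
634 is larger

DCXXXIV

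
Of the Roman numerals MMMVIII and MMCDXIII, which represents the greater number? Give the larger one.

MMMVIII = 3008
MMCDXIII = 2413
3008 is larger

MMMVIII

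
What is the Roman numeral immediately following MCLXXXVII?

MCLXXXVII = 1187, so the next integer is 1187 + 1 = 1188

MCLXXXVIII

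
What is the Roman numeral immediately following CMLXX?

CMLXX = 970, so the next integer is 970 + 1 = 971

CMLXXI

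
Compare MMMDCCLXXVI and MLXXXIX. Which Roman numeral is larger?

MMMDCCLXXVI = 3776
MLXXXIX = 1089
3776 is larger

MMMDCCLXXVI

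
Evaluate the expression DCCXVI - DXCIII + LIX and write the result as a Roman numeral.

DCCXVI = 716, DXCIII = 593, LIX = 59
716 - 593 = 123
123 + 59 = 182

CLXXXII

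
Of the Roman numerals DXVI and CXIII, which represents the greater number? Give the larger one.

DXVI = 516
CXIII = 113
516 is larger

DXVI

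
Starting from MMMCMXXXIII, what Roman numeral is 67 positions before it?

MMMCMXXXIII = 3933
3933 - 67 = 3866

MMMDCCCLXVI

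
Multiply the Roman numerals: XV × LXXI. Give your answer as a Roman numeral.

XV = 15
LXXI = 71
15 × 71 = 1065

MLXV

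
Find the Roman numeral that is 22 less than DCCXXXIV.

DCCXXXIV = 734
734 - 22 = 712

DCCXII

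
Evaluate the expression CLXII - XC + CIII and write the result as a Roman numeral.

CLXII = 162, XC = 90, CIII = 103
162 - 90 = 72
72 + 103 = 175

CLXXV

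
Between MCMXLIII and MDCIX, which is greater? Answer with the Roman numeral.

MCMXLIII = 1943
MDCIX = 1609
1943 is larger

MCMXLIII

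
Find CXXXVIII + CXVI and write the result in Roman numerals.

CXXXVIII = 138
CXVI = 116
138 + 116 = 254

CCLIV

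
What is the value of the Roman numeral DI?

DI: D=500, I=1
500 + 1 = 501

501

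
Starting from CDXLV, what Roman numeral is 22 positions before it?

CDXLV = 445
445 - 22 = 423

CDXXIII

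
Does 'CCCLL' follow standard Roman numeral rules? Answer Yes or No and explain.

'CCCLL': L should not appear more than once

No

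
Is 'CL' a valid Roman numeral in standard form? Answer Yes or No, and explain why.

'CL': Check the rules: uses only the symbols I, V, X, L, C, D, M; no symbol is repeated more than three times in a row; V, L and D each appear at most once; no smaller symbol precedes a larger one (values never increase from left to right). Value: C (100) + L (50) = 150. So it is a valid standard Roman numeral.

Yes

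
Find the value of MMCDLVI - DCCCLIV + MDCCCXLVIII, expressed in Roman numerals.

MMCDLVI = 2456, DCCCLIV = 854, MDCCCXLVIII = 1848
2456 - 854 = 1602
1602 + 1848 = 3450

MMMCDL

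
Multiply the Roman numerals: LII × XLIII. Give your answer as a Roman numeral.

LII = 52
XLIII = 43
52 × 43 = 2236

MMCCXXXVI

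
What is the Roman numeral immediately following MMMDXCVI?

MMMDXCVI = 3596, so the next integer is 3596 + 1 = 3597

MMMDXCVII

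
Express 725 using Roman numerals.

Convert 725 to Roman numerals:
  725 contains 1×500 (D)
  225 contains 2×100 (CC)
  25 contains 2×10 (XX)
  5 contains 1×5 (V)

DCCXXV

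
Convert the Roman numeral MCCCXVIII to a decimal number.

MCCCXVIII: M=1000, C=100, C=100, C=100, X=10, V=5, I=1, I=1, I=1
1000 + 100 + 100 + 100 + 10 + 5 + 1 + 1 + 1 = 1318

1318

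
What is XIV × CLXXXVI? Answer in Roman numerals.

XIV = 14
CLXXXVI = 186
14 × 186 = 2604

MMDCIV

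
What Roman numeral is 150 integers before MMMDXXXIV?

MMMDXXXIV = 3534
3534 - 150 = 3384

MMMCCCLXXXIV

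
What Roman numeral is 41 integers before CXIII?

CXIII = 113
113 - 41 = 72

LXXII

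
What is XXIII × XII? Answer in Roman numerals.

XXIII = 23
XII = 12
23 × 12 = 276

CCLXXVI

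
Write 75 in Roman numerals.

Convert 75 to Roman numerals:
  75 contains 1×50 (L)
  25 contains 2×10 (XX)
  5 contains 1×5 (V)

LXXV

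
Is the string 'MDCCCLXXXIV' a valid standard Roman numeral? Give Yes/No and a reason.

'MDCCCLXXXIV': Check the rules: uses only the symbols I, V, X, L, C, D, M; no symbol is repeated more than three times in a row; V, L and D each appear at most once; the only place a smaller symbol precedes a larger one is the allowed subtractive pair IV, the symbol right after such a pair (if any) is smaller than the pair's first symbol, and otherwise the values never increase from left to right. Value: M (1000) + D (500) + C (100) + C (100) + C (100) + L (50) + X (10) + X (10) + X (10) + IV (4) = 1884. So it is a valid standard Roman numeral.

Yes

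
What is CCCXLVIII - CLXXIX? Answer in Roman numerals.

CCCXLVIII = 348
CLXXIX = 179
348 - 179 = 169

CLXIX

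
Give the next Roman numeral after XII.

XII = 12, so the next integer is 12 + 1 = 13

XIII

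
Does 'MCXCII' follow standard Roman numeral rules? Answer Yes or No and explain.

'MCXCII': Check the rules: uses only the symbols I, V, X, L, C, D, M; no symbol is repeated more than three times in a row; V, L and D each appear at most once; the only place a smaller symbol precedes a larger one is the allowed subtractive pair XC, the symbol right after such a pair (if any) is smaller than the pair's first symbol, and otherwise the values never increase from left to right. Value: M (1000) + C (100) + XC (90) + I (1) + I (1) = 1192. So it is a valid standard Roman numeral.

Yes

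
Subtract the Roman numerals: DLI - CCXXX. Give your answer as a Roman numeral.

DLI = 551
CCXXX = 230
551 - 230 = 321

CCCXXI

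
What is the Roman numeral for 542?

Convert 542 to Roman numerals:
  542 contains 1×500 (D)
  42 contains 1×40 (XL)
  2 contains 2×1 (II)

DXLII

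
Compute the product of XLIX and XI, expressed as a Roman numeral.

XLIX = 49
XI = 11
49 × 11 = 539

DXXXIX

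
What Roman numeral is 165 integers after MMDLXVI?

MMDLXVI = 2566
2566 + 165 = 2731

MMDCCXXXI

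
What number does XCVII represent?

XCVII: XC=90, V=5, I=1, I=1
90 + 5 + 1 + 1 = 97

97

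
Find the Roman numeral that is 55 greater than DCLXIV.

DCLXIV = 664
664 + 55 = 719

DCCXIX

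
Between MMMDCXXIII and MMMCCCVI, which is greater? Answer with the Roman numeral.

MMMDCXXIII = 3623
MMMCCCVI = 3306
3623 is larger

MMMDCXXIII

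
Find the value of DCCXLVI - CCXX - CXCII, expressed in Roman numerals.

DCCXLVI = 746, CCXX = 220, CXCII = 192
746 - 220 = 526
526 - 192 = 334

CCCXXXIV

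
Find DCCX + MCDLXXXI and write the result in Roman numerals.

DCCX = 710
MCDLXXXI = 1481
710 + 1481 = 2191

MMCXCI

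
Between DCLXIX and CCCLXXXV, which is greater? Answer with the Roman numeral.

DCLXIX = 669
CCCLXXXV = 385
669 is larger

DCLXIX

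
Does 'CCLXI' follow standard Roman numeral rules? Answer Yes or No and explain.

'CCLXI': Check the rules: uses only the symbols I, V, X, L, C, D, M; no symbol is repeated more than three times in a row; V, L and D each appear at most once; no smaller symbol precedes a larger one (values never increase from left to right). Value: C (100) + C (100) + L (50) + X (10) + I (1) = 261. So it is a valid standard Roman numeral.

Yes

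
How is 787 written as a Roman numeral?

Convert 787 to Roman numerals:
  787 contains 1×500 (D)
  287 contains 2×100 (CC)
  87 contains 1×50 (L)
  37 contains 3×10 (XXX)
  7 contains 1×5 (V)
  2 contains 2×1 (II)

DCCLXXXVII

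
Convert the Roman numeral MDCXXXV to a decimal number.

MDCXXXV: M=1000, D=500, C=100, X=10, X=10, X=10, V=5
1000 + 500 + 100 + 10 + 10 + 10 + 5 = 1635

1635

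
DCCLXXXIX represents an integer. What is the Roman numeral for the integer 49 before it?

DCCLXXXIX = 789
789 - 49 = 740

DCCXL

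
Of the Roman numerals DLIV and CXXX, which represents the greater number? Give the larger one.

DLIV = 554
CXXX = 130
554 is larger

DLIV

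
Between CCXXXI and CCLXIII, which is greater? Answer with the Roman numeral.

CCXXXI = 231
CCLXIII = 263
263 is larger

CCLXIII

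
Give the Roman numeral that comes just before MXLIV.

MXLIV = 1044, so the previous integer is 1044 - 1 = 1043

MXLIII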